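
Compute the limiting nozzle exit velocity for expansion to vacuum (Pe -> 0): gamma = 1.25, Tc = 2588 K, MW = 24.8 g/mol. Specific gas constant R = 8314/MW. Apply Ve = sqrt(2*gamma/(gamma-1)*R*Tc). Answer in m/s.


R = 8314 / 24.8 = 335.24 J/(kg.K)
Ve = sqrt(2 * 1.25 / (1.25 - 1) * 335.24 * 2588) = 2946 m/s

2946 m/s


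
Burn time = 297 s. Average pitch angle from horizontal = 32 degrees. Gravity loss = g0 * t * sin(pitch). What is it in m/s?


GL = 9.81 * 297 * sin(32 deg) = 1544 m/s

1544 m/s


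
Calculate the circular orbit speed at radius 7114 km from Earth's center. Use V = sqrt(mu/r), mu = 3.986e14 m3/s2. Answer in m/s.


V = sqrt(3.986e14 / 7114000) = 7485 m/s

7485 m/s


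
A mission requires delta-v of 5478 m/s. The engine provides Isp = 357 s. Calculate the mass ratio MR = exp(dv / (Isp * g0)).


Ve = 357 * 9.81 = 3502.17 m/s
MR = exp(5478 / 3502.17) = 4.779

4.779


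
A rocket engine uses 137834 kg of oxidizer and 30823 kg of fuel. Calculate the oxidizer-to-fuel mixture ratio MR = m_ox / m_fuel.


MR = 137834 / 30823 = 4.47

4.47


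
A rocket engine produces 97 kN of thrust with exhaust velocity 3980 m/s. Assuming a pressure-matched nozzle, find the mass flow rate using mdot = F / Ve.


mdot = F / Ve = 97000 / 3980 = 24.4 kg/s

24.4 kg/s


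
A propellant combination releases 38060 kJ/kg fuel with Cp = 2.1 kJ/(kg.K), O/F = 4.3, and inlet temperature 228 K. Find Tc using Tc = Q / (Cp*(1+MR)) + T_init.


Tc = 38060 / (2.1 * (1 + 4.3)) + 228 = 3648 K

3648 K


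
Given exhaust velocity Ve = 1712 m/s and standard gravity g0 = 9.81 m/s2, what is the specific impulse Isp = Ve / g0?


Isp = Ve / g0 = 1712 / 9.81 = 174.5 s

174.5 s


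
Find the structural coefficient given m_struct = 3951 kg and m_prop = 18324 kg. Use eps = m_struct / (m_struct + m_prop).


eps = 3951 / (3951 + 18324) = 0.1774

0.1774


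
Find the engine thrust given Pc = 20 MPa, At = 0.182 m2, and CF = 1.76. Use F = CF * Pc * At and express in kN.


F = 1.76 * 20e6 * 0.182 = 6.4064e+06 N = 6406.4 kN

6406.4 kN


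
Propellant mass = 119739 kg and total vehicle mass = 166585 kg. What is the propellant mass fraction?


PMF = 119739 / 166585 = 0.719

0.719


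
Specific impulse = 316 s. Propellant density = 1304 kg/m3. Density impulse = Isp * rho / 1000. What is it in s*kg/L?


rho*Isp = 316 * 1304 / 1000 = 412 s*kg/L

412 s*kg/L


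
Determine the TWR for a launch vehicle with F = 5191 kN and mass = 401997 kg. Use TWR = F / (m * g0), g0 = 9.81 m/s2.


TWR = 5191000 / (401997 * 9.81) = 1.32

1.32


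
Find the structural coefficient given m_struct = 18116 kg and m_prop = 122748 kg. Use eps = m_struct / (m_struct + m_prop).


eps = 18116 / (18116 + 122748) = 0.1286

0.1286


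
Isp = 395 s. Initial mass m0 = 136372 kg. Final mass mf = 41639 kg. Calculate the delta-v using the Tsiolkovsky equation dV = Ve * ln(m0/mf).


Ve = 395 * 9.81 = 3874.95 m/s
dV = 3874.95 * ln(136372/41639) = 4597 m/s

4597 m/s


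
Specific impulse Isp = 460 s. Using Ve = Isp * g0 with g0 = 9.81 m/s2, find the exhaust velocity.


Ve = Isp * g0 = 460 * 9.81 = 4512.6 m/s

4512.6 m/s


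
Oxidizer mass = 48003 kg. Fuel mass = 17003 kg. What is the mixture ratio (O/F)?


MR = 48003 / 17003 = 2.82

2.82


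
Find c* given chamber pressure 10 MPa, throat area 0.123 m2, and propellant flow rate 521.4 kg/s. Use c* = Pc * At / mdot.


c* = 10e6 * 0.123 / 521.4 = 2359 m/s

2359 m/s


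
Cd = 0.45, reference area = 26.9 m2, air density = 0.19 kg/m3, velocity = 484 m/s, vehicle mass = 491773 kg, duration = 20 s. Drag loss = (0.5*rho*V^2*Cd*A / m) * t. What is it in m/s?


D = 0.5 * 0.19 * 484^2 * 0.45 * 26.9 = 269388.54 N
a = 269388.54 / 491773 = 0.5478 m/s2
dV = 0.5478 * 20 = 11.0 m/s

11.0 m/s


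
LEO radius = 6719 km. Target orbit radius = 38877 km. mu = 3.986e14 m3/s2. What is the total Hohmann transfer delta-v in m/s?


V1 = sqrt(mu/r1) = 7702.23 m/s
dV1 = V1*(sqrt(2*r2/(r1+r2)) - 1) = 2355.84 m/s
V2 = sqrt(mu/r2) = 3202.01 m/s
dV2 = V2*(1 - sqrt(2*r1/(r1+r2))) = 1463.7 m/s
Total dV = 3820 m/s

3820 m/s


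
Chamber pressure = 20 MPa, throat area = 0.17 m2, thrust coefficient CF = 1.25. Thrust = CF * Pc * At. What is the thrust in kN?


F = 1.25 * 20e6 * 0.17 = 4.2500e+06 N = 4250.0 kN

4250.0 kN


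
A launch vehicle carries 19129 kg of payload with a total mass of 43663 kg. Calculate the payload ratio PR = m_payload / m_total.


PR = 19129 / 43663 = 0.4381

0.4381


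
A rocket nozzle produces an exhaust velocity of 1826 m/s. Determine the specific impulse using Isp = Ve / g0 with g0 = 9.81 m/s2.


Isp = Ve / g0 = 1826 / 9.81 = 186.1 s

186.1 s


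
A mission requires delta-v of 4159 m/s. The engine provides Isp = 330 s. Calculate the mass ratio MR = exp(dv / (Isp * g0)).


Ve = 330 * 9.81 = 3237.3 m/s
MR = exp(4159 / 3237.3) = 3.614

3.614


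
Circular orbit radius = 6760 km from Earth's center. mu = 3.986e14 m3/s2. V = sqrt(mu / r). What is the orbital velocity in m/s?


V = sqrt(3.986e14 / 6760000) = 7679 m/s

7679 m/s


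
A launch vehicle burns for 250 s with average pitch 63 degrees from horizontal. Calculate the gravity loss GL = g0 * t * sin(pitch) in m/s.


GL = 9.81 * 250 * sin(63 deg) = 2185 m/s

2185 m/s


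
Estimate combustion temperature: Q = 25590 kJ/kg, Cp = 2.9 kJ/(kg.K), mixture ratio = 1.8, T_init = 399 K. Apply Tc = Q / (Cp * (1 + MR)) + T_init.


Tc = 25590 / (2.9 * (1 + 1.8)) + 399 = 3550 K

3550 K


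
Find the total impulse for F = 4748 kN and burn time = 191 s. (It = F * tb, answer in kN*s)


It = 4748 * 191 = 906868 kN*s

906868 kN*s


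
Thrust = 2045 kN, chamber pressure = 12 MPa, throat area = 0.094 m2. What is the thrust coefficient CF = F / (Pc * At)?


CF = 2045000 / (12e6 * 0.094) = 1.81

1.81


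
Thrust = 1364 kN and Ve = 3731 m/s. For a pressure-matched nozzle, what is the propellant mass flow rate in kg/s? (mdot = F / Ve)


mdot = F / Ve = 1364000 / 3731 = 365.6 kg/s

365.6 kg/s


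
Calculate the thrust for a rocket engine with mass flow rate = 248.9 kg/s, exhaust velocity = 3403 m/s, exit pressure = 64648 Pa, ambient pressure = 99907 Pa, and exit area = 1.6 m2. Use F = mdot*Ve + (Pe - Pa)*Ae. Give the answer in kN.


F = 248.9 * 3403 + (64648 - 99907) * 1.6 = 790592.0 N = 790.6 kN

790.6 kN


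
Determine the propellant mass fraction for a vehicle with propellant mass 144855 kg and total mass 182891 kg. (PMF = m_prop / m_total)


PMF = 144855 / 182891 = 0.792

0.792


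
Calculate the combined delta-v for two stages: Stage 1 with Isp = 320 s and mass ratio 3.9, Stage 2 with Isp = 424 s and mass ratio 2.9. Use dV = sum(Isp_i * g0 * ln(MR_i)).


dV1 = 320 * 9.81 * ln(3.9) = 4272.4 m/s
dV2 = 424 * 9.81 * ln(2.9) = 4428.6 m/s
Total dV = 4272.4 + 4428.6 = 8701.0 m/s ~ 8701 m/s

8701 m/s


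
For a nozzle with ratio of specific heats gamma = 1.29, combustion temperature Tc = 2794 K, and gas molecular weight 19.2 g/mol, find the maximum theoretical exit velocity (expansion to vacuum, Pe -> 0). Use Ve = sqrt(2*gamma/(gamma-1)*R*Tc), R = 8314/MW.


R = 8314 / 19.2 = 433.02 J/(kg.K)
Ve = sqrt(2 * 1.29 / (1.29 - 1) * 433.02 * 2794) = 3281 m/s

3281 m/s


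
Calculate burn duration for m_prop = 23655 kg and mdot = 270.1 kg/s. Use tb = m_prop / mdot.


tb = 23655 / 270.1 = 87.6 s

87.6 s


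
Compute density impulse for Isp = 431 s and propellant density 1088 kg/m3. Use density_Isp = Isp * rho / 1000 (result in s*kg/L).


rho*Isp = 431 * 1088 / 1000 = 469 s*kg/L

469 s*kg/L


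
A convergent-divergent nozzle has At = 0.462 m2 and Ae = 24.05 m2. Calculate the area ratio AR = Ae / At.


AR = 24.05 / 0.462 = 52.1

52.1


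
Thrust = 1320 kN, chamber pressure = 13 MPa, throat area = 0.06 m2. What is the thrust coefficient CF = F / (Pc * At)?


CF = 1320000 / (13e6 * 0.06) = 1.69

1.69


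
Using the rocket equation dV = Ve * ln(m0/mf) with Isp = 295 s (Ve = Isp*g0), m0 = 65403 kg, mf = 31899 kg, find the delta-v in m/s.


Ve = 295 * 9.81 = 2893.95 m/s
dV = 2893.95 * ln(65403/31899) = 2078 m/s

2078 m/s


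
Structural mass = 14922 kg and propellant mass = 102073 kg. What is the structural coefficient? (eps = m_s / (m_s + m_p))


eps = 14922 / (14922 + 102073) = 0.1275

0.1275


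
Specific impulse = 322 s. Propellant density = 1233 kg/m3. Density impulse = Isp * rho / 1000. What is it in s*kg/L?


rho*Isp = 322 * 1233 / 1000 = 397 s*kg/L

397 s*kg/L


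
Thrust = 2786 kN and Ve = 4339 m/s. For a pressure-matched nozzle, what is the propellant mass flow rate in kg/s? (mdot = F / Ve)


mdot = F / Ve = 2786000 / 4339 = 642.1 kg/s

642.1 kg/s


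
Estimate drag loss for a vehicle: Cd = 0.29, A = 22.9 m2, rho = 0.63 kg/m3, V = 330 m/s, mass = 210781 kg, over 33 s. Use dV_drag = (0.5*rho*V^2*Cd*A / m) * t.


D = 0.5 * 0.63 * 330^2 * 0.29 * 22.9 = 227809.54 N
a = 227809.54 / 210781 = 1.0808 m/s2
dV = 1.0808 * 33 = 35.7 m/s

35.7 m/s


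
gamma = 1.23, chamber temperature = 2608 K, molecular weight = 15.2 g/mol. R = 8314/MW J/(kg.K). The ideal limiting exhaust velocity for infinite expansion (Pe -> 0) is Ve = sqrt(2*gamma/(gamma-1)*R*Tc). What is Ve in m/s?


R = 8314 / 15.2 = 546.97 J/(kg.K)
Ve = sqrt(2 * 1.23 / (1.23 - 1) * 546.97 * 2608) = 3906 m/s

3906 m/s


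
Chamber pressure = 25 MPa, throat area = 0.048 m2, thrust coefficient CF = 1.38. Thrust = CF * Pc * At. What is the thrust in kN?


F = 1.38 * 25e6 * 0.048 = 1.6560e+06 N = 1656.0 kN

1656.0 kN


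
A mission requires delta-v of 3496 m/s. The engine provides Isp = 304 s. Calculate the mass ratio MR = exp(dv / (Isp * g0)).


Ve = 304 * 9.81 = 2982.24 m/s
MR = exp(3496 / 2982.24) = 3.229

3.229


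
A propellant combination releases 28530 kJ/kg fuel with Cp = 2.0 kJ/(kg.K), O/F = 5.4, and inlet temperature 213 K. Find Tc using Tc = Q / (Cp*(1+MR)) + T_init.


Tc = 28530 / (2.0 * (1 + 5.4)) + 213 = 2442 K

2442 K


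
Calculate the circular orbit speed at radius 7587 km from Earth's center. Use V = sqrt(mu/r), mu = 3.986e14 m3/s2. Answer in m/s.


V = sqrt(3.986e14 / 7587000) = 7248 m/s

7248 m/s


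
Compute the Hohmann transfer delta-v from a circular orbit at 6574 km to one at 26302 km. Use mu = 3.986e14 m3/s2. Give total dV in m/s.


V1 = sqrt(mu/r1) = 7786.71 m/s
dV1 = V1*(sqrt(2*r2/(r1+r2)) - 1) = 2063.01 m/s
V2 = sqrt(mu/r2) = 3892.91 m/s
dV2 = V2*(1 - sqrt(2*r1/(r1+r2))) = 1431.04 m/s
Total dV = 3494 m/s

3494 m/s


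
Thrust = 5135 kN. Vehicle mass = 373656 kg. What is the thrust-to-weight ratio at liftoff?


TWR = 5135000 / (373656 * 9.81) = 1.4

1.4


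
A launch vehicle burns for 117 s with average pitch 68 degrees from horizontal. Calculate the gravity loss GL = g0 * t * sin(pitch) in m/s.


GL = 9.81 * 117 * sin(68 deg) = 1064 m/s

1064 m/s


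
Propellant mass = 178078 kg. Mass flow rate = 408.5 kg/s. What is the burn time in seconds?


tb = 178078 / 408.5 = 435.9 s

435.9 s


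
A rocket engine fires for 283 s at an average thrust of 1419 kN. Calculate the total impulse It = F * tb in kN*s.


It = 1419 * 283 = 401577 kN*s

401577 kN*s


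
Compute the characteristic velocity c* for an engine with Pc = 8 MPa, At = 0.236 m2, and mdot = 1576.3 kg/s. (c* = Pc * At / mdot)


c* = 8e6 * 0.236 / 1576.3 = 1198 m/s

1198 m/s


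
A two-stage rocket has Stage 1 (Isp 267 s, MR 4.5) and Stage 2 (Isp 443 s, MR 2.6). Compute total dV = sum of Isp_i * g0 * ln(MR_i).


dV1 = 267 * 9.81 * ln(4.5) = 3939.6 m/s
dV2 = 443 * 9.81 * ln(2.6) = 4152.5 m/s
Total dV = 3939.6 + 4152.5 = 8092.1 m/s ~ 8092 m/s

8092 m/s


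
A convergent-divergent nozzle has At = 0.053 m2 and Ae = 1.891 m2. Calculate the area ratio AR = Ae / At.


AR = 1.891 / 0.053 = 35.7

35.7


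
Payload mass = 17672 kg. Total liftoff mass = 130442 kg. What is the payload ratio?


PR = 17672 / 130442 = 0.1355

0.1355


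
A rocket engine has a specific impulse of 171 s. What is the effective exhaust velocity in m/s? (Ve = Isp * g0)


Ve = Isp * g0 = 171 * 9.81 = 1677.5 m/s

1677.5 m/s


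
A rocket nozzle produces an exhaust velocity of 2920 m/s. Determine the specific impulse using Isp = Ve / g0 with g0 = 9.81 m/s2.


Isp = Ve / g0 = 2920 / 9.81 = 297.7 s

297.7 s


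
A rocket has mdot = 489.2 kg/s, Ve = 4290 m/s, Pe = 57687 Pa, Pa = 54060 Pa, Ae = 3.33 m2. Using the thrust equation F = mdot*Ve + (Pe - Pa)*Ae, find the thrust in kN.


F = 489.2 * 4290 + (57687 - 54060) * 3.33 = 2.1107e+06 N = 2110.7 kN

2110.7 kN


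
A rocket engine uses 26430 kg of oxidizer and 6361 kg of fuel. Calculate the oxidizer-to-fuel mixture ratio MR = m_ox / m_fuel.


MR = 26430 / 6361 = 4.16

4.16


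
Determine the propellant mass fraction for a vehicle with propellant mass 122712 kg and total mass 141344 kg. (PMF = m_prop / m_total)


PMF = 122712 / 141344 = 0.868

0.868


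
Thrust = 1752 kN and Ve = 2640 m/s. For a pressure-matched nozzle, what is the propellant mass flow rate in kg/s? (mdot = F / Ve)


mdot = F / Ve = 1752000 / 2640 = 663.6 kg/s

663.6 kg/s


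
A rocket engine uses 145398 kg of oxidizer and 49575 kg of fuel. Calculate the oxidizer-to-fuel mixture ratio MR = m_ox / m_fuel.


MR = 145398 / 49575 = 2.93

2.93


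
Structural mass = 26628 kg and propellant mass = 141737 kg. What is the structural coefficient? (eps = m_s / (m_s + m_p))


eps = 26628 / (26628 + 141737) = 0.1582

0.1582


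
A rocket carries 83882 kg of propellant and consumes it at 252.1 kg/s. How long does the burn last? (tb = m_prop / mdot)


tb = 83882 / 252.1 = 332.7 s

332.7 s


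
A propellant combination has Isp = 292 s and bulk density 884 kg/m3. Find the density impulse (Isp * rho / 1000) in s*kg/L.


rho*Isp = 292 * 884 / 1000 = 258 s*kg/L

258 s*kg/L


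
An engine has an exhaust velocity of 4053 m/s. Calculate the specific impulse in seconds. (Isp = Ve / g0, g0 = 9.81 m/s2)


Isp = Ve / g0 = 4053 / 9.81 = 413.1 s

413.1 s


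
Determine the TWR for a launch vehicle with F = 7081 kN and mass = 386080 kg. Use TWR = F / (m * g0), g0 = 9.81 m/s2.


TWR = 7081000 / (386080 * 9.81) = 1.87

1.87


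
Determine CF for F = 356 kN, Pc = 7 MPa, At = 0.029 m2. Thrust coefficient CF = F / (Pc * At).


CF = 356000 / (7e6 * 0.029) = 1.75

1.75


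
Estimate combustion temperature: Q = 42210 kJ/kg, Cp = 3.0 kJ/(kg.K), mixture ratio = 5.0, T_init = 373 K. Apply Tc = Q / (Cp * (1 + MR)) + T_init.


Tc = 42210 / (3.0 * (1 + 5.0)) + 373 = 2718 K

2718 K


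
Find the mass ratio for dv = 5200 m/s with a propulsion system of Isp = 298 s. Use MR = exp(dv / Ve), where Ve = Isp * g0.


Ve = 298 * 9.81 = 2923.38 m/s
MR = exp(5200 / 2923.38) = 5.923

5.923


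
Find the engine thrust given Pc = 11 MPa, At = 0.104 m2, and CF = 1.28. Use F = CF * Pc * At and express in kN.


F = 1.28 * 11e6 * 0.104 = 1.4643e+06 N = 1464.3 kN

1464.3 kN


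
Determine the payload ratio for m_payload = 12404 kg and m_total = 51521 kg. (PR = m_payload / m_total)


PR = 12404 / 51521 = 0.2408

0.2408


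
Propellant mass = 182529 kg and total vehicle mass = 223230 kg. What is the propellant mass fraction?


PMF = 182529 / 223230 = 0.818

0.818


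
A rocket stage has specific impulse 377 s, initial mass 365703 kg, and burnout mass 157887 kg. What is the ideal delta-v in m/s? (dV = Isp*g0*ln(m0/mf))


Ve = 377 * 9.81 = 3698.37 m/s
dV = 3698.37 * ln(365703/157887) = 3106 m/s

3106 m/s


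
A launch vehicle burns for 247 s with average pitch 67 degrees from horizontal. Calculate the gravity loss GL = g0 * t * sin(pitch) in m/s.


GL = 9.81 * 247 * sin(67 deg) = 2230 m/s

2230 m/s


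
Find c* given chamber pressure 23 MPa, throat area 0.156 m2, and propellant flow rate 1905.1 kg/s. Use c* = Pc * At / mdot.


c* = 23e6 * 0.156 / 1905.1 = 1883 m/s

1883 m/s


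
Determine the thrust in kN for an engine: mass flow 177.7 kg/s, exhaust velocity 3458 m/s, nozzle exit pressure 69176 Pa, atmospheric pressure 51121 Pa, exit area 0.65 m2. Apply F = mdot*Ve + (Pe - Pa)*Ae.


F = 177.7 * 3458 + (69176 - 51121) * 0.65 = 626222.0 N = 626.2 kN

626.2 kN


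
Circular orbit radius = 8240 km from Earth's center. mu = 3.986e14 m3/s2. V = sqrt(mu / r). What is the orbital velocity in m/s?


V = sqrt(3.986e14 / 8240000) = 6955 m/s

6955 m/s


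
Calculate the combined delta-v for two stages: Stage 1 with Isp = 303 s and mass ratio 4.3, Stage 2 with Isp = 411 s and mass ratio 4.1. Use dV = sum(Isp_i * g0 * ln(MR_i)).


dV1 = 303 * 9.81 * ln(4.3) = 4335.6 m/s
dV2 = 411 * 9.81 * ln(4.1) = 5689.0 m/s
Total dV = 4335.6 + 5689.0 = 10024.6 m/s ~ 10025 m/s

10025 m/s


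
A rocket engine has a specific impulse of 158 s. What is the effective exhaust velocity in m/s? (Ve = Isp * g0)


Ve = Isp * g0 = 158 * 9.81 = 1550.0 m/s

1550.0 m/s


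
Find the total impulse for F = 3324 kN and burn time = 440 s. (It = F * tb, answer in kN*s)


It = 3324 * 440 = 1462560 kN*s

1462560 kN*s


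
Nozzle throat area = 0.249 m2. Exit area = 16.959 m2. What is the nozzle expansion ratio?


AR = 16.959 / 0.249 = 68.1

68.1


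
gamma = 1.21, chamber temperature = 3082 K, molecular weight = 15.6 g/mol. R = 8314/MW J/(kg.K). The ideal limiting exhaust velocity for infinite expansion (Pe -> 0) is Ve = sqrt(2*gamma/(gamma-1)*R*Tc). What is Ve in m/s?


R = 8314 / 15.6 = 532.95 J/(kg.K)
Ve = sqrt(2 * 1.21 / (1.21 - 1) * 532.95 * 3082) = 4351 m/s

4351 m/s


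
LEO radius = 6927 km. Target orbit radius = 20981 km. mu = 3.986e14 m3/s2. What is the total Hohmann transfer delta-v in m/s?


V1 = sqrt(mu/r1) = 7585.71 m/s
dV1 = V1*(sqrt(2*r2/(r1+r2)) - 1) = 1715.94 m/s
V2 = sqrt(mu/r2) = 4358.69 m/s
dV2 = V2*(1 - sqrt(2*r1/(r1+r2))) = 1287.69 m/s
Total dV = 3004 m/s

3004 m/s


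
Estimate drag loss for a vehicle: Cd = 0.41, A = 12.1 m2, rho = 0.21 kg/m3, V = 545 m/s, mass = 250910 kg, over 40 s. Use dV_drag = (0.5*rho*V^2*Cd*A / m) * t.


D = 0.5 * 0.21 * 545^2 * 0.41 * 12.1 = 154721.81 N
a = 154721.81 / 250910 = 0.6166 m/s2
dV = 0.6166 * 40 = 24.7 m/s

24.7 m/s


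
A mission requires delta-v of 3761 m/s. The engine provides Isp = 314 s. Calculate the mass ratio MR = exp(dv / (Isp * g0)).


Ve = 314 * 9.81 = 3080.34 m/s
MR = exp(3761 / 3080.34) = 3.39

3.39


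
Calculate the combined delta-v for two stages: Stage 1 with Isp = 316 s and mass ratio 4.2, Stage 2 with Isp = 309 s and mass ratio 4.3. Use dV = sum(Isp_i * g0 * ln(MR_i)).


dV1 = 316 * 9.81 * ln(4.2) = 4448.7 m/s
dV2 = 309 * 9.81 * ln(4.3) = 4421.5 m/s
Total dV = 4448.7 + 4421.5 = 8870.2 m/s ~ 8870 m/s

8870 m/s


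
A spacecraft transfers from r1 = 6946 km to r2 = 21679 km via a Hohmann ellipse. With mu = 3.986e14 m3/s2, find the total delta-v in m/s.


V1 = sqrt(mu/r1) = 7575.32 m/s
dV1 = V1*(sqrt(2*r2/(r1+r2)) - 1) = 1747.84 m/s
V2 = sqrt(mu/r2) = 4287.94 m/s
dV2 = V2*(1 - sqrt(2*r1/(r1+r2))) = 1300.78 m/s
Total dV = 3049 m/s

3049 m/s


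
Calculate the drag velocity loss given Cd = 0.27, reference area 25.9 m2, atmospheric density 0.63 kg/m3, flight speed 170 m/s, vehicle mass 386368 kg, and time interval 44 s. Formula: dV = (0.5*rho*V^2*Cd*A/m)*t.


D = 0.5 * 0.63 * 170^2 * 0.27 * 25.9 = 63660.78 N
a = 63660.78 / 386368 = 0.1648 m/s2
dV = 0.1648 * 44 = 7.2 m/s

7.2 m/s


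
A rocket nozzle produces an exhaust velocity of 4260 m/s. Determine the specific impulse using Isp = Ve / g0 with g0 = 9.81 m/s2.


Isp = Ve / g0 = 4260 / 9.81 = 434.3 s

434.3 s


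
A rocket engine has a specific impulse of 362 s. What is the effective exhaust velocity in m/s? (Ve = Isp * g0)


Ve = Isp * g0 = 362 * 9.81 = 3551.2 m/s

3551.2 m/s


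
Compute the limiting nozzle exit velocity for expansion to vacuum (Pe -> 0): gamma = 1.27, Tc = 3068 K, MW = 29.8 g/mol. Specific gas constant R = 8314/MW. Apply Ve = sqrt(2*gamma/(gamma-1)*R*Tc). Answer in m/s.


R = 8314 / 29.8 = 278.99 J/(kg.K)
Ve = sqrt(2 * 1.27 / (1.27 - 1) * 278.99 * 3068) = 2838 m/s

2838 m/s


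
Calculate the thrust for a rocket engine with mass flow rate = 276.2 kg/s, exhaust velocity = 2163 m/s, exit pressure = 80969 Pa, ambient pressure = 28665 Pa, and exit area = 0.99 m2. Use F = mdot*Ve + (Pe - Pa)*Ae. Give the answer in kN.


F = 276.2 * 2163 + (80969 - 28665) * 0.99 = 649202.0 N = 649.2 kN

649.2 kN


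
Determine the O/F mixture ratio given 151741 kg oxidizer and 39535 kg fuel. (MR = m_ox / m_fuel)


MR = 151741 / 39535 = 3.84

3.84


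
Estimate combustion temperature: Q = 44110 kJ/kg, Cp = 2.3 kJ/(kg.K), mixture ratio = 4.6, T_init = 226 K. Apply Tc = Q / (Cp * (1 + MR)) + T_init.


Tc = 44110 / (2.3 * (1 + 4.6)) + 226 = 3651 K

3651 K


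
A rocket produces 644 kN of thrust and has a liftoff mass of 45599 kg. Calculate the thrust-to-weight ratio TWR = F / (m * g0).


TWR = 644000 / (45599 * 9.81) = 1.44

1.44


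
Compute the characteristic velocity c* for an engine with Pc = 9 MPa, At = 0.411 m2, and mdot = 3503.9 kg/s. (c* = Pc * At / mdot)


c* = 9e6 * 0.411 / 3503.9 = 1056 m/s

1056 m/s


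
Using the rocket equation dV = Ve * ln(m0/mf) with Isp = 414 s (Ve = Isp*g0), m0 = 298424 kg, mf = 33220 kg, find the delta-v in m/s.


Ve = 414 * 9.81 = 4061.34 m/s
dV = 4061.34 * ln(298424/33220) = 8916 m/s

8916 m/s


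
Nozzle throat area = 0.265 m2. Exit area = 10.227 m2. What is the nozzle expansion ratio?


AR = 10.227 / 0.265 = 38.6

38.6


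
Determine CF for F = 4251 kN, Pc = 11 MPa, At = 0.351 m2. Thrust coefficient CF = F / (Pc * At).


CF = 4251000 / (11e6 * 0.351) = 1.1

1.1


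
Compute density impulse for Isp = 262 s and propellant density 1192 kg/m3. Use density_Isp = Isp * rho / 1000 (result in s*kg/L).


rho*Isp = 262 * 1192 / 1000 = 312 s*kg/L

312 s*kg/L


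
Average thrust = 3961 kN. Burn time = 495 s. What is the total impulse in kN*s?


It = 3961 * 495 = 1960695 kN*s

1960695 kN*s


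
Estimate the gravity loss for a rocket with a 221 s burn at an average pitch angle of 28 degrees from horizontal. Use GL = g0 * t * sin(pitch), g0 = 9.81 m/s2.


GL = 9.81 * 221 * sin(28 deg) = 1018 m/s

1018 m/s


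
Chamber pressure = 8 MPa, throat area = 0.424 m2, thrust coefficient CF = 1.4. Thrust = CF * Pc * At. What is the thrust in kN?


F = 1.4 * 8e6 * 0.424 = 4.7488e+06 N = 4748.8 kN

4748.8 kN


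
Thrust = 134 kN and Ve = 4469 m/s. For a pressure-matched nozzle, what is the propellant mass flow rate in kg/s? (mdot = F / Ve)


mdot = F / Ve = 134000 / 4469 = 30.0 kg/s

30.0 kg/s


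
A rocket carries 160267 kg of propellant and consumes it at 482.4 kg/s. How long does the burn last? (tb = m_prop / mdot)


tb = 160267 / 482.4 = 332.2 s

332.2 s


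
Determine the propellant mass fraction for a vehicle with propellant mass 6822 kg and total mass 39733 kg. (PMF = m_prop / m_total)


PMF = 6822 / 39733 = 0.172

0.172


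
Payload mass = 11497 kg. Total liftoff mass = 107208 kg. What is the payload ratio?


PR = 11497 / 107208 = 0.1072

0.1072


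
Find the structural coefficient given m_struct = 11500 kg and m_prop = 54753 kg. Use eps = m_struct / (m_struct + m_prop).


eps = 11500 / (11500 + 54753) = 0.1736

0.1736


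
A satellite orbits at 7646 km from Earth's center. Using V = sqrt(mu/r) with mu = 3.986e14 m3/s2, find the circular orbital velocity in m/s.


V = sqrt(3.986e14 / 7646000) = 7220 m/s

7220 m/s


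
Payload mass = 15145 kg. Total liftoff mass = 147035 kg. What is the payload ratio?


PR = 15145 / 147035 = 0.103

0.103


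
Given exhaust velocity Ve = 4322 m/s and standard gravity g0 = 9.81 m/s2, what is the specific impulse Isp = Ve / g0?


Isp = Ve / g0 = 4322 / 9.81 = 440.6 s

440.6 s


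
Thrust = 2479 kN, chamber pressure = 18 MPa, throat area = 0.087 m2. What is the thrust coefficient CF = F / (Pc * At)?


CF = 2479000 / (18e6 * 0.087) = 1.58

1.58


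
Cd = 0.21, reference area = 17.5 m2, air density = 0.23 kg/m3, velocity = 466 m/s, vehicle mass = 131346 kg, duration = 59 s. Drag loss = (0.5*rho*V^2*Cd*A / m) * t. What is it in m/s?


D = 0.5 * 0.23 * 466^2 * 0.21 * 17.5 = 91775.55 N
a = 91775.55 / 131346 = 0.6987 m/s2
dV = 0.6987 * 59 = 41.2 m/s

41.2 m/s


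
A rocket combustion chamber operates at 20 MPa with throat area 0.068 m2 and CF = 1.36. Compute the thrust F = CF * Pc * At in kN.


F = 1.36 * 20e6 * 0.068 = 1.8496e+06 N = 1849.6 kN

1849.6 kN


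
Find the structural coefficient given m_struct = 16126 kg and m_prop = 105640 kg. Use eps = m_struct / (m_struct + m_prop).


eps = 16126 / (16126 + 105640) = 0.1324

0.1324


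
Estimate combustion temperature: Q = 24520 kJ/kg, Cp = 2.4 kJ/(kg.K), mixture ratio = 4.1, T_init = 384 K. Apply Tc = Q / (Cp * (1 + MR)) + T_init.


Tc = 24520 / (2.4 * (1 + 4.1)) + 384 = 2387 K

2387 K


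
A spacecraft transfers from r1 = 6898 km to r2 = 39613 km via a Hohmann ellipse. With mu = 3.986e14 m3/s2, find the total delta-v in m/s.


V1 = sqrt(mu/r1) = 7601.64 m/s
dV1 = V1*(sqrt(2*r2/(r1+r2)) - 1) = 2319.54 m/s
V2 = sqrt(mu/r2) = 3172.12 m/s
dV2 = V2*(1 - sqrt(2*r1/(r1+r2))) = 1444.5 m/s
Total dV = 3764 m/s

3764 m/s


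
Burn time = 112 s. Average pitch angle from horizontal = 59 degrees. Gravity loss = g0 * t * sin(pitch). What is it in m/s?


GL = 9.81 * 112 * sin(59 deg) = 942 m/s

942 m/s


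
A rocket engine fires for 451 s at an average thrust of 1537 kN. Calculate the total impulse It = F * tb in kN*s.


It = 1537 * 451 = 693187 kN*s

693187 kN*s


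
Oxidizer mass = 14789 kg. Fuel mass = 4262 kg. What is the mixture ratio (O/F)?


MR = 14789 / 4262 = 3.47

3.47


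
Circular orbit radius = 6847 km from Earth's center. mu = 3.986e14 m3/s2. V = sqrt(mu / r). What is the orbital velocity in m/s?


V = sqrt(3.986e14 / 6847000) = 7630 m/s

7630 m/s


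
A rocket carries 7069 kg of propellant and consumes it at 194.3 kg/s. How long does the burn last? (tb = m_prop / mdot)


tb = 7069 / 194.3 = 36.4 s

36.4 s


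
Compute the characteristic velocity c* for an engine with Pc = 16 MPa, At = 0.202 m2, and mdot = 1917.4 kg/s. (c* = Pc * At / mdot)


c* = 16e6 * 0.202 / 1917.4 = 1686 m/s

1686 m/s


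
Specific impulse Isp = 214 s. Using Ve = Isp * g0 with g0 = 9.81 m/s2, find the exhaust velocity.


Ve = Isp * g0 = 214 * 9.81 = 2099.3 m/s

2099.3 m/s


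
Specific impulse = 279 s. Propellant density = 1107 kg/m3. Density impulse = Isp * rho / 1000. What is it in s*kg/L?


rho*Isp = 279 * 1107 / 1000 = 309 s*kg/L

309 s*kg/L


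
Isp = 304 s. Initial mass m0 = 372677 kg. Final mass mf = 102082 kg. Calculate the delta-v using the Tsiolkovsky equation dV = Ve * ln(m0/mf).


Ve = 304 * 9.81 = 2982.24 m/s
dV = 2982.24 * ln(372677/102082) = 3862 m/s

3862 m/s


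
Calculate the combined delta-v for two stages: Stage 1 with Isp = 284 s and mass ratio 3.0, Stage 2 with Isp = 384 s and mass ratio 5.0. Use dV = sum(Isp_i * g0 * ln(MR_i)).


dV1 = 284 * 9.81 * ln(3.0) = 3060.8 m/s
dV2 = 384 * 9.81 * ln(5.0) = 6062.8 m/s
Total dV = 3060.8 + 6062.8 = 9123.6 m/s ~ 9124 m/s

9124 m/s


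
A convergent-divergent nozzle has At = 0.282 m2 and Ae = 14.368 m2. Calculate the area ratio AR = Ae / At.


AR = 14.368 / 0.282 = 51.0

51.0


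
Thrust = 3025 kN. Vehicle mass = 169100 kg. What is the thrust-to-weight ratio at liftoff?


TWR = 3025000 / (169100 * 9.81) = 1.82

1.82


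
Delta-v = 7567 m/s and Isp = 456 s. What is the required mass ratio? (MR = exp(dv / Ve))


Ve = 456 * 9.81 = 4473.36 m/s
MR = exp(7567 / 4473.36) = 5.428

5.428


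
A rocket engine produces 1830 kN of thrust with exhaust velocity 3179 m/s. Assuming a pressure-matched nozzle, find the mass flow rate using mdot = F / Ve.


mdot = F / Ve = 1830000 / 3179 = 575.7 kg/s

575.7 kg/s


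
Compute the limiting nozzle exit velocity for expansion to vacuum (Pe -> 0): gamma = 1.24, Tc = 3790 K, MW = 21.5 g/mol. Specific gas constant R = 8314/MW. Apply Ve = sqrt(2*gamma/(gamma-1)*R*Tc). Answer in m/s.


R = 8314 / 21.5 = 386.7 J/(kg.K)
Ve = sqrt(2 * 1.24 / (1.24 - 1) * 386.7 * 3790) = 3892 m/s

3892 m/s


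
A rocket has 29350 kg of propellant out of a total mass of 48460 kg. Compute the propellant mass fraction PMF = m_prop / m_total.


PMF = 29350 / 48460 = 0.606

0.606


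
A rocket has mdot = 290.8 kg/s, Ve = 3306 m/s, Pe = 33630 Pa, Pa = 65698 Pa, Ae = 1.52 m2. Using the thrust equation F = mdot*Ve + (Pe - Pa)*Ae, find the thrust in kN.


F = 290.8 * 3306 + (33630 - 65698) * 1.52 = 912641.0 N = 912.6 kN

912.6 kN


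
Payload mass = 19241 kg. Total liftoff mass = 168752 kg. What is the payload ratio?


PR = 19241 / 168752 = 0.114

0.114


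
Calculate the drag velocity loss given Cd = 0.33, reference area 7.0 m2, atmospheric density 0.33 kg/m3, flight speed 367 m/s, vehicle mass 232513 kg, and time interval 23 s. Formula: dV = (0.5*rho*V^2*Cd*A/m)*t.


D = 0.5 * 0.33 * 367^2 * 0.33 * 7.0 = 51336.71 N
a = 51336.71 / 232513 = 0.2208 m/s2
dV = 0.2208 * 23 = 5.1 m/s

5.1 m/s


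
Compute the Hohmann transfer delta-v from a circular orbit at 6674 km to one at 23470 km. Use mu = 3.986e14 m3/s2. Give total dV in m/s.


V1 = sqrt(mu/r1) = 7728.15 m/s
dV1 = V1*(sqrt(2*r2/(r1+r2)) - 1) = 1915.62 m/s
V2 = sqrt(mu/r2) = 4121.09 m/s
dV2 = V2*(1 - sqrt(2*r1/(r1+r2))) = 1378.76 m/s
Total dV = 3294 m/s

3294 m/s


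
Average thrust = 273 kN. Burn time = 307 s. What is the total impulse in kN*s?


It = 273 * 307 = 83811 kN*s

83811 kN*s


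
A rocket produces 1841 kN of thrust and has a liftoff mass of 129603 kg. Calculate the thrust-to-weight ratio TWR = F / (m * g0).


TWR = 1841000 / (129603 * 9.81) = 1.45

1.45


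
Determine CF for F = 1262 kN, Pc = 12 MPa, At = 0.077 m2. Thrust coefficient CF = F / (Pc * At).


CF = 1262000 / (12e6 * 0.077) = 1.37

1.37


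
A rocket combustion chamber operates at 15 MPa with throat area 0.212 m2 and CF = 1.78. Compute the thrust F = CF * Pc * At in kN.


F = 1.78 * 15e6 * 0.212 = 5.6604e+06 N = 5660.4 kN

5660.4 kN


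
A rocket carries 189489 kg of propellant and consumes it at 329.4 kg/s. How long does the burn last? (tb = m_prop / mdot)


tb = 189489 / 329.4 = 575.3 s

575.3 s


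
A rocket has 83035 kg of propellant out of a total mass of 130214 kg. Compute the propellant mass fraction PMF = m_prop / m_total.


PMF = 83035 / 130214 = 0.638

0.638


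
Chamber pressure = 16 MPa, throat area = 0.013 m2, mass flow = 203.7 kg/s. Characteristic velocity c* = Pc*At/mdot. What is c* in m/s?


c* = 16e6 * 0.013 / 203.7 = 1021 m/s

1021 m/s


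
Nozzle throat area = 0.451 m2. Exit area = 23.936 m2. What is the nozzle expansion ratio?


AR = 23.936 / 0.451 = 53.1

53.1


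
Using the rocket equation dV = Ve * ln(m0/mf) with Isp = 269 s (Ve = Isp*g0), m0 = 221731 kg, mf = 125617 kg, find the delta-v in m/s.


Ve = 269 * 9.81 = 2638.89 m/s
dV = 2638.89 * ln(221731/125617) = 1499 m/s

1499 m/s


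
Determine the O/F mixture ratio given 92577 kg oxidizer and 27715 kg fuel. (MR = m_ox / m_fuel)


MR = 92577 / 27715 = 3.34

3.34


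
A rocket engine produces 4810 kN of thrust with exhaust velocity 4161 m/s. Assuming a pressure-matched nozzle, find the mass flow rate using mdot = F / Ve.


mdot = F / Ve = 4810000 / 4161 = 1156.0 kg/s

1156.0 kg/s


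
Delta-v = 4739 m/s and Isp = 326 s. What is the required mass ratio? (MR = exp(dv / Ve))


Ve = 326 * 9.81 = 3198.06 m/s
MR = exp(4739 / 3198.06) = 4.401

4.401


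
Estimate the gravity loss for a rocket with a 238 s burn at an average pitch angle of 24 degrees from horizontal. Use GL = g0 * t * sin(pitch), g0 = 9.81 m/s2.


GL = 9.81 * 238 * sin(24 deg) = 950 m/s

950 m/s


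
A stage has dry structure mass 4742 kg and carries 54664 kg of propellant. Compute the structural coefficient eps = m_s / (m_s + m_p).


eps = 4742 / (4742 + 54664) = 0.0798

0.0798


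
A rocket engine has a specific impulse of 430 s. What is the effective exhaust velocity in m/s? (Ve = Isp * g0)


Ve = Isp * g0 = 430 * 9.81 = 4218.3 m/s

4218.3 m/s


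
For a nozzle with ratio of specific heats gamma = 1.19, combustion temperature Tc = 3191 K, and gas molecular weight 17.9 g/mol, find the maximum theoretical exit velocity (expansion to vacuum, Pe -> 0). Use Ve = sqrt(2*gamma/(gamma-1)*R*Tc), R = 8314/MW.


R = 8314 / 17.9 = 464.47 J/(kg.K)
Ve = sqrt(2 * 1.19 / (1.19 - 1) * 464.47 * 3191) = 4309 m/s

4309 m/s


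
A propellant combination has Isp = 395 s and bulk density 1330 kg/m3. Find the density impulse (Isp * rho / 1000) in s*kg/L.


rho*Isp = 395 * 1330 / 1000 = 525 s*kg/L

525 s*kg/L


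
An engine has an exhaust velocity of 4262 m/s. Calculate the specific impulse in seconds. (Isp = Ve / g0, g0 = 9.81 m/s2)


Isp = Ve / g0 = 4262 / 9.81 = 434.5 s

434.5 s


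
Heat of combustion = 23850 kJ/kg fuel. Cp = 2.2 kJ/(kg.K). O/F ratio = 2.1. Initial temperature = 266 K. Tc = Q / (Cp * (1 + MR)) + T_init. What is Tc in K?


Tc = 23850 / (2.2 * (1 + 2.1)) + 266 = 3763 K

3763 K


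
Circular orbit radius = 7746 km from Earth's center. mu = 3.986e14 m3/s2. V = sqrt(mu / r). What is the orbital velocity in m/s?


V = sqrt(3.986e14 / 7746000) = 7173 m/s

7173 m/s


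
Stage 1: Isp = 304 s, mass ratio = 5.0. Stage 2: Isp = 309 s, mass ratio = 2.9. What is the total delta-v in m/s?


dV1 = 304 * 9.81 * ln(5.0) = 4799.7 m/s
dV2 = 309 * 9.81 * ln(2.9) = 3227.4 m/s
Total dV = 4799.7 + 3227.4 = 8027.1 m/s ~ 8027 m/s

8027 m/s


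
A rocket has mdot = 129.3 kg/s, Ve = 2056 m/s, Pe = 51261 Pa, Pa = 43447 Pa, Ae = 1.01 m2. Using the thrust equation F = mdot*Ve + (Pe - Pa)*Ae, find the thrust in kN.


F = 129.3 * 2056 + (51261 - 43447) * 1.01 = 273733.0 N = 273.7 kN

273.7 kN


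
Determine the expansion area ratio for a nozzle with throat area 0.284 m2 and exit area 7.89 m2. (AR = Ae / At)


AR = 7.89 / 0.284 = 27.8

27.8


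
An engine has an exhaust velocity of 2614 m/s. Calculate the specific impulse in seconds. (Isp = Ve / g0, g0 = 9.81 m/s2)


Isp = Ve / g0 = 2614 / 9.81 = 266.5 s

266.5 s


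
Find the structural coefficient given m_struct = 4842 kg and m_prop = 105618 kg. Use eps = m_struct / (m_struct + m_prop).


eps = 4842 / (4842 + 105618) = 0.0438

0.0438


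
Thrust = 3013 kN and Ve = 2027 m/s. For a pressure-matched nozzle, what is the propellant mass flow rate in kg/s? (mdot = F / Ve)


mdot = F / Ve = 3013000 / 2027 = 1486.4 kg/s

1486.4 kg/s


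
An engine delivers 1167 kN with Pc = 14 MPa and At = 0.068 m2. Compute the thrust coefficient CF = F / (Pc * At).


CF = 1167000 / (14e6 * 0.068) = 1.23

1.23


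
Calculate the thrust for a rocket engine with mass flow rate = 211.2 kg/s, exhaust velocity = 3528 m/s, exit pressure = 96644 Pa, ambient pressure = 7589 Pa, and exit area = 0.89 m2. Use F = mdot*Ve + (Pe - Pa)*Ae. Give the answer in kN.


F = 211.2 * 3528 + (96644 - 7589) * 0.89 = 824373.0 N = 824.4 kN

824.4 kN


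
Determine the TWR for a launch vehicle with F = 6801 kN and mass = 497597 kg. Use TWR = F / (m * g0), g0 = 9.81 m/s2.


TWR = 6801000 / (497597 * 9.81) = 1.39

1.39


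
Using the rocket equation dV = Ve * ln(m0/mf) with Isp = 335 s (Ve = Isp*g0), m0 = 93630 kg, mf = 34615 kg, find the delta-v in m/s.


Ve = 335 * 9.81 = 3286.35 m/s
dV = 3286.35 * ln(93630/34615) = 3270 m/s

3270 m/s


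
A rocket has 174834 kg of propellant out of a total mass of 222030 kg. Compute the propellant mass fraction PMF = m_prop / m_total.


PMF = 174834 / 222030 = 0.787

0.787


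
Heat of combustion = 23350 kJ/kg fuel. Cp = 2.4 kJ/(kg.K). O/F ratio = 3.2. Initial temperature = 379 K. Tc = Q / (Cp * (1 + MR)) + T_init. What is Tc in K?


Tc = 23350 / (2.4 * (1 + 3.2)) + 379 = 2695 K

2695 K


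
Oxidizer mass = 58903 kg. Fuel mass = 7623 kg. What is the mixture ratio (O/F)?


MR = 58903 / 7623 = 7.73

7.73


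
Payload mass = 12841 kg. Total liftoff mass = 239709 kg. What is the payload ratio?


PR = 12841 / 239709 = 0.0536

0.0536


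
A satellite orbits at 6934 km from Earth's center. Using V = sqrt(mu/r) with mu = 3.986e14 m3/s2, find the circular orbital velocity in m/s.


V = sqrt(3.986e14 / 6934000) = 7582 m/s

7582 m/s


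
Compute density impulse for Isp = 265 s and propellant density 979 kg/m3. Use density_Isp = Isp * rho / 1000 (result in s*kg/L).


rho*Isp = 265 * 979 / 1000 = 259 s*kg/L

259 s*kg/L


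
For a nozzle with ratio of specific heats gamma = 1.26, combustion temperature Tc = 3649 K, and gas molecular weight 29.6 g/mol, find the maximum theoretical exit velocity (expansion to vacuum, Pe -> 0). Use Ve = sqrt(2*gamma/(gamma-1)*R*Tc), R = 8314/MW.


R = 8314 / 29.6 = 280.88 J/(kg.K)
Ve = sqrt(2 * 1.26 / (1.26 - 1) * 280.88 * 3649) = 3152 m/s

3152 m/s


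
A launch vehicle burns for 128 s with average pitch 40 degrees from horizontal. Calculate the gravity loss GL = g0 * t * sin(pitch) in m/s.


GL = 9.81 * 128 * sin(40 deg) = 807 m/s

807 m/s


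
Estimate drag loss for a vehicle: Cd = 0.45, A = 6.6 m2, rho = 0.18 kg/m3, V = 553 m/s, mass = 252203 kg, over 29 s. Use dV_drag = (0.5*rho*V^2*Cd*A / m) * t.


D = 0.5 * 0.18 * 553^2 * 0.45 * 6.6 = 81742.75 N
a = 81742.75 / 252203 = 0.3241 m/s2
dV = 0.3241 * 29 = 9.4 m/s

9.4 m/s


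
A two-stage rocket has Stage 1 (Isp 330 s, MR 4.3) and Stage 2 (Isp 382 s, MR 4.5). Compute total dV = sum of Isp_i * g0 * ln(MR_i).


dV1 = 330 * 9.81 * ln(4.3) = 4722.0 m/s
dV2 = 382 * 9.81 * ln(4.5) = 5636.4 m/s
Total dV = 4722.0 + 5636.4 = 10358.4 m/s ~ 10358 m/s

10358 m/s


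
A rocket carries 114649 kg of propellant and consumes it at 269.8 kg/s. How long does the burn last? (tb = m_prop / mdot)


tb = 114649 / 269.8 = 424.9 s

424.9 s


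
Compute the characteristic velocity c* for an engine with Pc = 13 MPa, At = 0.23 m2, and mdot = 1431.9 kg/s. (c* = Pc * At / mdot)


c* = 13e6 * 0.23 / 1431.9 = 2088 m/s

2088 m/s


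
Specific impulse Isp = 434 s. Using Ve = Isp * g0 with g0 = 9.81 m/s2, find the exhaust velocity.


Ve = Isp * g0 = 434 * 9.81 = 4257.5 m/s

4257.5 m/s


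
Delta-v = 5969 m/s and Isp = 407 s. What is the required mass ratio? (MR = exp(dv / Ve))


Ve = 407 * 9.81 = 3992.67 m/s
MR = exp(5969 / 3992.67) = 4.459

4.459


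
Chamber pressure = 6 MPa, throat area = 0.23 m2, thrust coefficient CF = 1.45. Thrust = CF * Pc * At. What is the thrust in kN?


F = 1.45 * 6e6 * 0.23 = 2.0010e+06 N = 2001.0 kN

2001.0 kN


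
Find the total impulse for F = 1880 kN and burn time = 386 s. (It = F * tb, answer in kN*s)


It = 1880 * 386 = 725680 kN*s

725680 kN*s


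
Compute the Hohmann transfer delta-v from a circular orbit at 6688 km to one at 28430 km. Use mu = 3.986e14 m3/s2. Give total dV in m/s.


V1 = sqrt(mu/r1) = 7720.06 m/s
dV1 = V1*(sqrt(2*r2/(r1+r2)) - 1) = 2103.28 m/s
V2 = sqrt(mu/r2) = 3744.38 m/s
dV2 = V2*(1 - sqrt(2*r1/(r1+r2))) = 1433.5 m/s
Total dV = 3537 m/s

3537 m/s


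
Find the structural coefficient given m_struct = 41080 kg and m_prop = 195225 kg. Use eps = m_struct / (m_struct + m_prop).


eps = 41080 / (41080 + 195225) = 0.1738

0.1738


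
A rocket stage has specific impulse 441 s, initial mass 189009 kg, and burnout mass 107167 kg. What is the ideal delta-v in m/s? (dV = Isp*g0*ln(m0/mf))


Ve = 441 * 9.81 = 4326.21 m/s
dV = 4326.21 * ln(189009/107167) = 2455 m/s

2455 m/s


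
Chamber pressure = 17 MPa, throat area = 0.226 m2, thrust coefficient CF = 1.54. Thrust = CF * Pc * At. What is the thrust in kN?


F = 1.54 * 17e6 * 0.226 = 5.9167e+06 N = 5916.7 kN

5916.7 kN
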